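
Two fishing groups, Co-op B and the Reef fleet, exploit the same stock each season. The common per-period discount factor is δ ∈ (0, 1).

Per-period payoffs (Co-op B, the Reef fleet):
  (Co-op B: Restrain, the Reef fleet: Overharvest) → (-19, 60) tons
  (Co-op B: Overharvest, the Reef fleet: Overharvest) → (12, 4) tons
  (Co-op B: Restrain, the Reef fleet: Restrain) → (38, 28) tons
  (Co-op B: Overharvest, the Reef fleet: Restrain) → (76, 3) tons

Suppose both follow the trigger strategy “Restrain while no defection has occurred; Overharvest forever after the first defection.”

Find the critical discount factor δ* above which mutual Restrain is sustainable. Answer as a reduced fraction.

Co-op B: cooperation gives 38 each period; deviation gives 76 once then 12 forever.
  38/(1−δ) ≥ 76 + 12δ/(1−δ) ⇒ δ ≥ 38/64 = 19/32.
the Reef fleet: cooperation gives 28 each period; deviation gives 60 once then 4 forever.
  δ ≥ 32/56 = 4/7.
Both must hold, so the binding constraint is Co-op B's: δ ≥ 19/32.

19/32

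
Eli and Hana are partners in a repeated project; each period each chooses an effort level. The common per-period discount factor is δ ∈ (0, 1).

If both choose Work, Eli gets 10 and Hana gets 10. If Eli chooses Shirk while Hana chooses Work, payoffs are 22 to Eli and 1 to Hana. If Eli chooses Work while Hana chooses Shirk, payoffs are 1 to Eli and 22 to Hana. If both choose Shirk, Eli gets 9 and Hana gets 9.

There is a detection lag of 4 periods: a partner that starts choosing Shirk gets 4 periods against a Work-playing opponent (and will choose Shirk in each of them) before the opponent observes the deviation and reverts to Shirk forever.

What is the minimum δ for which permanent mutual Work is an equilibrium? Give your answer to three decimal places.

0.980

The best deviation is to choose Shirk for all 4 undetected periods, earning 22 each, then 9 forever once detected.
Deviation value: 22(1−δ^4)/(1−δ) + 9δ^4/(1−δ); cooperation value: 10/(1−δ).
IC: 10 ≥ 22(1−δ^4) + 9δ^4 = 22 − 13δ^4.
So δ^4 ≥ 12/13, giving δ ≥ (12/13)^(1/4) ≈ 0.980.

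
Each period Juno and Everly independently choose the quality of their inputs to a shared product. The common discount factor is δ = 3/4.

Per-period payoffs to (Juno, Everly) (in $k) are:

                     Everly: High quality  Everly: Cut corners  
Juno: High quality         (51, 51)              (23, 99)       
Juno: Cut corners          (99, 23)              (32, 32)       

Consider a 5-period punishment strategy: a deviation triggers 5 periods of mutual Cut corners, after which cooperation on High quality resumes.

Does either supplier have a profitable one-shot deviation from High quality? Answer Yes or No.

Yes

A one-shot deviation gives 99 now, then 32 for 5 periods, then back to 51.
Gain from deviating: (99−51) today; loss: (51−32) in each of the next 5 periods.
No-deviation condition: (51−32)(δ+…+δ^5) ≥ 99−51, i.e. δ+…+δ^5 ≥ 48/19.
At δ = 3/4: δ+…+δ^5 = 2.2881 < 2.5263.
So cooperation is not sustainable.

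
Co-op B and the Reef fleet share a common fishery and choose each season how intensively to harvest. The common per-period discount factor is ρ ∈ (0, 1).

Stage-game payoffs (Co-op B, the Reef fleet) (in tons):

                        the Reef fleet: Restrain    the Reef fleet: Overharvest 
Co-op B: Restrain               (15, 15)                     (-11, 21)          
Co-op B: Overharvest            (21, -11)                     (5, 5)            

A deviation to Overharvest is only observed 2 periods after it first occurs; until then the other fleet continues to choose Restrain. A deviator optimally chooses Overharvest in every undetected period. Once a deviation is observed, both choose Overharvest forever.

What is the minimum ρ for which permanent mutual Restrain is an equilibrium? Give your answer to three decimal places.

0.612

The best deviation is to choose Overharvest for all 2 undetected periods, earning 21 each, then 5 forever once detected.
Deviation value: 21(1−ρ^2)/(1−ρ) + 5ρ^2/(1−ρ); cooperation value: 15/(1−ρ).
IC: 15 ≥ 21(1−ρ^2) + 5ρ^2 = 21 − 16ρ^2.
So ρ^2 ≥ 6/16 = 3/8, giving ρ ≥ (3/8)^(1/2) ≈ 0.612.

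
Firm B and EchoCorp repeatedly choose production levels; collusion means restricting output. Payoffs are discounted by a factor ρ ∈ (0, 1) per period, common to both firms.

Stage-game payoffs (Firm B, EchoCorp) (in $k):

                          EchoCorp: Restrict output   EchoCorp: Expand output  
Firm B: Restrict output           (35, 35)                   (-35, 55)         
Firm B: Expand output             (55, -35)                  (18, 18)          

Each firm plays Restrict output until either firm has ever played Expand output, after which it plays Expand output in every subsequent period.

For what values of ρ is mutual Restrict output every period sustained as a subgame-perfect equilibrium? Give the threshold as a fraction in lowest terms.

20/37

One-period gain from deviating is 55 − 35 = 20. The loss is 35 − 18 = 17 in every subsequent period, with present value 17·ρ/(1−ρ).
Deviation is unprofitable when 17·ρ/(1−ρ) ≥ 20, i.e. ρ/(1−ρ) ≥ 20/17.
Equivalently ρ ≥ 20/(20+17) = 20/37.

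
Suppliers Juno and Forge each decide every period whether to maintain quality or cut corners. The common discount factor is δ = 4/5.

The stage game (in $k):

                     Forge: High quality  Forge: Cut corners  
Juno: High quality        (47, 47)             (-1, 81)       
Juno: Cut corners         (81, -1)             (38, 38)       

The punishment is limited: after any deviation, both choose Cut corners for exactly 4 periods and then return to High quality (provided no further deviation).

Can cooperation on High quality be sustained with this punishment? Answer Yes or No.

A one-shot deviation gives 81 now, then 38 for 4 periods, then back to 47.
Gain from deviating: (81−47) today; loss: (47−38) in each of the next 4 periods.
No-deviation condition: (47−38)(δ+…+δ^4) ≥ 81−47, i.e. δ+…+δ^4 ≥ 34/9.
At δ = 4/5: δ+…+δ^4 = 2.3616 < 3.7778.
So cooperation is not sustainable.

No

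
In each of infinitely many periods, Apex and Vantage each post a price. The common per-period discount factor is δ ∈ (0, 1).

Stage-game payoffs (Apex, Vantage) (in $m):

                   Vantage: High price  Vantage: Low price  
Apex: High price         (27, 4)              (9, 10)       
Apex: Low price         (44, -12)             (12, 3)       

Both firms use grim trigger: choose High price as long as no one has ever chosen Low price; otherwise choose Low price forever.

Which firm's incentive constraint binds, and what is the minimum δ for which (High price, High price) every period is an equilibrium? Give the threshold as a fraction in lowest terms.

For Apex: deviation gain 44−27 = 17, per-period punishment loss 27−12 = 15. IC gives δ ≥ 17/32.
For Vantage: gain 6, loss 1 per period, so δ ≥ 6/7.
The tighter constraint is Vantage's, so cooperation needs δ ≥ 6/7.

Vantage; δ ≥ 6/7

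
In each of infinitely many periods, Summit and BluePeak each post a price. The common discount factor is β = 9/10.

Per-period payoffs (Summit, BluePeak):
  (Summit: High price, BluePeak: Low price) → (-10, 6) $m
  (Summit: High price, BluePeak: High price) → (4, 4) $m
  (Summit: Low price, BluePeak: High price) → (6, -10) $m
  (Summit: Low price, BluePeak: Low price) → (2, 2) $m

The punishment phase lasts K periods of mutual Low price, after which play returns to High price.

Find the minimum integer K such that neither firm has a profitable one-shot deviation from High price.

2

Need Σ_{k=1}^{K} β^k ≥ (6−4)/(4−2) = 1.0000 at β = 9/10.
At K = 1 the sum is 0.9000 < 1.0000; at K = 2 it is 1.7100 ≥ 1.0000.
So the minimum punishment length is K = 2.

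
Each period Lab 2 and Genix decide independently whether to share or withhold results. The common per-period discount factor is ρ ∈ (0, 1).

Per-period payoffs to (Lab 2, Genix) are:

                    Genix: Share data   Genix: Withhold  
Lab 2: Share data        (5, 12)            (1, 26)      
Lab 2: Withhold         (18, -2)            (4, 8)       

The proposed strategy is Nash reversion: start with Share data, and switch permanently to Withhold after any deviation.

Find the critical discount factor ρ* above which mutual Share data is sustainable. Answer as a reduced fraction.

Lab 2's threshold: (18−5)/(18−4) = 13/14.
Genix's threshold: (26−12)/(26−8) = 7/9.
13/14 > 7/9, so Lab 2 binds and ρ* = 13/14.

13/14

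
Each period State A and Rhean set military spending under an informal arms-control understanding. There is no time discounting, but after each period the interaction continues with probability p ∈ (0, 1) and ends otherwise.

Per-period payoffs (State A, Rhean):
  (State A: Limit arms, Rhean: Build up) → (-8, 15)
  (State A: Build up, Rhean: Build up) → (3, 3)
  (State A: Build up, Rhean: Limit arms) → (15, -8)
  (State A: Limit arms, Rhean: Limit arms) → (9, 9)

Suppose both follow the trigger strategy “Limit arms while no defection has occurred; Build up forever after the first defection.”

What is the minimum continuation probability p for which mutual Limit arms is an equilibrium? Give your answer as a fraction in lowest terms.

1/2

Expected cooperation value is 9 + p·9 + p²·9 + … = 9/(1−p); deviation gives 15 + p·3/(1−p).
9 ≥ 15(1−p) + 3p ⇒ 12p ≥ 6 ⇒ p ≥ 6/12 = 1/2.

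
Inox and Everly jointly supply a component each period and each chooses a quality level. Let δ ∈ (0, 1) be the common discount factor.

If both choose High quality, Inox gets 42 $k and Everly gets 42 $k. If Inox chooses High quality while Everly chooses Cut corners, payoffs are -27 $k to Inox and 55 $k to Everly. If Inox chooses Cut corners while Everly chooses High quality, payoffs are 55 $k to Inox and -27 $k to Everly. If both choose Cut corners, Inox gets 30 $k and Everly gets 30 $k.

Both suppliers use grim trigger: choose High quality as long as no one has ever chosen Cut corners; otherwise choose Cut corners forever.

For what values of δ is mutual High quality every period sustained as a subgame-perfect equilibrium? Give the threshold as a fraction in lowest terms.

13/25

Cooperation forever yields 42 each period: 42/(1−δ).
Deviating yields 55 once, then 30 forever: 55 + 30δ/(1−δ).
No profitable deviation requires 42/(1−δ) ≥ 55 + 30δ/(1−δ).
Multiplying by (1−δ): 42 ≥ 55(1−δ) + 30δ = 55 − 25δ.
So 25δ ≥ 13, i.e. δ ≥ 13/25.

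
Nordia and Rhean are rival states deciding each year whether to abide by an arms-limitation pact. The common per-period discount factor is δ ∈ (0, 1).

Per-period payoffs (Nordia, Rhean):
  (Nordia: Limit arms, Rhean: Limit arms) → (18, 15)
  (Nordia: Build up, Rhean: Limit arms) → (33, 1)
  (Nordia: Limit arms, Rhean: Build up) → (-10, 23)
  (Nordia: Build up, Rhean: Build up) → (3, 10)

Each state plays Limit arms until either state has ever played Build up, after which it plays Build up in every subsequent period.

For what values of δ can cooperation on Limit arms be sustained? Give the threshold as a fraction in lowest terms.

8/13

For Nordia: deviation gain 33−18 = 15, per-period punishment loss 18−3 = 15. IC gives δ ≥ 15/30 = 1/2.
For Rhean: gain 8, loss 5 per period, so δ ≥ 8/13.
The tighter constraint is Rhean's, so cooperation needs δ ≥ 8/13.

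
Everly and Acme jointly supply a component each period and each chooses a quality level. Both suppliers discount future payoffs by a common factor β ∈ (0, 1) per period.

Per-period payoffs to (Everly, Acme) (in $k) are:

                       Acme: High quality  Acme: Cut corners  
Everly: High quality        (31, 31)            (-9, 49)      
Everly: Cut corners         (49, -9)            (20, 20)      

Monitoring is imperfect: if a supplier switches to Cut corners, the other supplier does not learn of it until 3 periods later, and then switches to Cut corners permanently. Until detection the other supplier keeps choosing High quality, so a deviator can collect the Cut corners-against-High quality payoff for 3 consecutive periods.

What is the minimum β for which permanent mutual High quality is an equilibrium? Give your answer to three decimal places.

0.853

A deviator earns 49 for 3 periods, then 20 forever; cooperating earns 31 forever. Multiplying the IC by (1−β):
31 ≥ 49(1−β^3) + 20β^3, so 29·β^3 ≥ 18 and β^3 ≥ 18/29.
β ≥ (18/29)^(1/3) ≈ 0.853.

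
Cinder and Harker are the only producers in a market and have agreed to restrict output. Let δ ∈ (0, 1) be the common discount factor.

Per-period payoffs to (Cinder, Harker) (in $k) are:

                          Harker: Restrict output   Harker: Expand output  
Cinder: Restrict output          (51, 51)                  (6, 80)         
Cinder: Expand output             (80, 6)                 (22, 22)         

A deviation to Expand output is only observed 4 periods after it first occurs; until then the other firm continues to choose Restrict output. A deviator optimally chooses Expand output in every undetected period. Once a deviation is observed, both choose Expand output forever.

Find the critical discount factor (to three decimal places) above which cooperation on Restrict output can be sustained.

The best deviation is to choose Expand output for all 4 undetected periods, earning 80 each, then 22 forever once detected.
Deviation value: 80(1−δ^4)/(1−δ) + 22δ^4/(1−δ); cooperation value: 51/(1−δ).
IC: 51 ≥ 80(1−δ^4) + 22δ^4 = 80 − 58δ^4.
So δ^4 ≥ 29/58 = 1/2, giving δ ≥ (1/2)^(1/4) ≈ 0.841.

0.841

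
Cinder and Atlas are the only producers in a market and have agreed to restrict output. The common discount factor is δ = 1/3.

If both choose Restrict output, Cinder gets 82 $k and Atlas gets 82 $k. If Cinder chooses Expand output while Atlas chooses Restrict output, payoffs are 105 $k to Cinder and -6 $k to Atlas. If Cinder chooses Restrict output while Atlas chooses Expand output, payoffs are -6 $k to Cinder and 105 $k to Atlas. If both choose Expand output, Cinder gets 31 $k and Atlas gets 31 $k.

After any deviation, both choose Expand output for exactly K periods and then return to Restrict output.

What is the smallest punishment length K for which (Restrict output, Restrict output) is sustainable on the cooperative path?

3

IC: δ(1−δ^K)/(1−δ) ≥ (105−82)/(82−31) = 23/51.
With δ = 1/3: need 1 − δ^K ≥ 23/51·(1−1/3)/(1/3), i.e. δ^K ≤ 0.0980.
Since (1/3)^2 = 0.1111 and (1/3)^3 = 0.0370, the smallest such K is 3.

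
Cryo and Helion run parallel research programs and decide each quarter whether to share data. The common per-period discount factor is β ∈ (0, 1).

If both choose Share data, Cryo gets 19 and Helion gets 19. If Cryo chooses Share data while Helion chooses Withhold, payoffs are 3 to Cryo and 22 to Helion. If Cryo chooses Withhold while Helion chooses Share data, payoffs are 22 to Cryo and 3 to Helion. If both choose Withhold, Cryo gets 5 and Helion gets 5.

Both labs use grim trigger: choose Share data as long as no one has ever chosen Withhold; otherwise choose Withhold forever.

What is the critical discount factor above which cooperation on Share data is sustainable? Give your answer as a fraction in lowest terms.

3/17

One-period gain from deviating is 22 − 19 = 3. The loss is 19 − 5 = 14 in every subsequent period, with present value 14·β/(1−β).
Deviation is unprofitable when 14·β/(1−β) ≥ 3, i.e. β/(1−β) ≥ 3/14.
Equivalently β ≥ 3/(3+14) = 3/17.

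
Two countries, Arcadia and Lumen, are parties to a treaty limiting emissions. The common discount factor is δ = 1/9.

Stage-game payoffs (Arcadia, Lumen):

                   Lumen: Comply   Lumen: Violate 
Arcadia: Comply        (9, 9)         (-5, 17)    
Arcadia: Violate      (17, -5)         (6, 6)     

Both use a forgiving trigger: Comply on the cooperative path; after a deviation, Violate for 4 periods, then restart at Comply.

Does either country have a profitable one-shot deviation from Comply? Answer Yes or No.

Yes

A one-shot deviation gives 17 now, then 6 for 4 periods, then back to 9.
Gain from deviating: (17−9) today; loss: (9−6) in each of the next 4 periods.
No-deviation condition: (9−6)(δ+…+δ^4) ≥ 17−9, i.e. δ+…+δ^4 ≥ 8/3.
At δ = 1/9: δ+…+δ^4 = 0.1250 < 2.6667.
So cooperation is not sustainable.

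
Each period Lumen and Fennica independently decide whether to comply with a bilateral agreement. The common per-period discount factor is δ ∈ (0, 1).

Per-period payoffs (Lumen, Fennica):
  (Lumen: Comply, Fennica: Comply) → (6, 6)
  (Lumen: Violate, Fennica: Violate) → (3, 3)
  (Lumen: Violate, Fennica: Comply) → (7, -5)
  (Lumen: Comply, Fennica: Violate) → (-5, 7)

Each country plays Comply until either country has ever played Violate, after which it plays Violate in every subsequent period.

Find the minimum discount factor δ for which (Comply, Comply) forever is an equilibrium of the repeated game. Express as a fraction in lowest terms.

Under grim trigger the critical discount factor is (T−C)/(T−P) with T = 7, C = 6, P = 3.
δ* = (7−6)/(7−3) = 1/4.

1/4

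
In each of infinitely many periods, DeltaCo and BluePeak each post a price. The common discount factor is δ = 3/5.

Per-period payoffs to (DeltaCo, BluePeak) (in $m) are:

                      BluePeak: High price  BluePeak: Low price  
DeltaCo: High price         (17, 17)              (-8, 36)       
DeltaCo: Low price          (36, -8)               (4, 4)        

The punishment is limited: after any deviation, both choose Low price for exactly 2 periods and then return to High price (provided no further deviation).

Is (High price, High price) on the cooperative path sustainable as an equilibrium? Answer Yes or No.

Comparing payoff streams over the 3 periods until play realigns: cooperate → 17(1+δ+…+δ^2); deviate → 36 + 4(δ+…+δ^2).
Cooperation is sustained iff (17−4)(δ+…+δ^2) ≥ 36−17.
δ+…+δ^2 = 3/5·(1−(3/5)^2)/(1−3/5) = 0.9600, and (36−17)/(17−4) = 1.4615.
0.9600 < 1.4615, so cooperation is not sustainable.

No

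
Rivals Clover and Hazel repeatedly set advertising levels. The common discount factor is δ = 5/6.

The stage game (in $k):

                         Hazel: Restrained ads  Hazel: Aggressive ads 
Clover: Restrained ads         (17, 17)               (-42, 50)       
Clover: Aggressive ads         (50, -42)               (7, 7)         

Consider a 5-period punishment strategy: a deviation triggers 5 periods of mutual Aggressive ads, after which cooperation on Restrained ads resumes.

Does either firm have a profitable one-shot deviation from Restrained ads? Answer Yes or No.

Yes

A one-shot deviation gives 50 now, then 7 for 5 periods, then back to 17.
Gain from deviating: (50−17) today; loss: (17−7) in each of the next 5 periods.
No-deviation condition: (17−7)(δ+…+δ^5) ≥ 50−17, i.e. δ+…+δ^5 ≥ 33/10.
At δ = 5/6: δ+…+δ^5 = 2.9906 < 3.3000.
So cooperation is not sustainable.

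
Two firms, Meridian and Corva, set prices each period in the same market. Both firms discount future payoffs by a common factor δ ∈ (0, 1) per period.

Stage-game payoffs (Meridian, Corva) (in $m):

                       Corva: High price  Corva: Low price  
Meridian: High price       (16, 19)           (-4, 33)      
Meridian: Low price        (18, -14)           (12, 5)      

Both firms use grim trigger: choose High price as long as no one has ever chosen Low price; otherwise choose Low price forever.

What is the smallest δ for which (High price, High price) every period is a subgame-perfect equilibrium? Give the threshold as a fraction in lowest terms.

Meridian's threshold: (18−16)/(18−12) = 1/3.
Corva's threshold: (33−19)/(33−5) = 1/2.
1/3 < 1/2, so Corva binds and δ* = 1/2.

1/2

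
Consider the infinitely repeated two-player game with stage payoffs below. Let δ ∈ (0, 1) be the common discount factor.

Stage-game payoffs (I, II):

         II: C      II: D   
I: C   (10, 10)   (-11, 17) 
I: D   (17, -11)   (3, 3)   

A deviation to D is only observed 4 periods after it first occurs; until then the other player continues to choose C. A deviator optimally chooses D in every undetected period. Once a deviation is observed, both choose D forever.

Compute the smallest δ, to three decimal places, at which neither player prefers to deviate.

The best deviation is to choose D for all 4 undetected periods, earning 17 each, then 3 forever once detected.
Deviation value: 17(1−δ^4)/(1−δ) + 3δ^4/(1−δ); cooperation value: 10/(1−δ).
IC: 10 ≥ 17(1−δ^4) + 3δ^4 = 17 − 14δ^4.
So δ^4 ≥ 7/14 = 1/2, giving δ ≥ (1/2)^(1/4) ≈ 0.841.

0.841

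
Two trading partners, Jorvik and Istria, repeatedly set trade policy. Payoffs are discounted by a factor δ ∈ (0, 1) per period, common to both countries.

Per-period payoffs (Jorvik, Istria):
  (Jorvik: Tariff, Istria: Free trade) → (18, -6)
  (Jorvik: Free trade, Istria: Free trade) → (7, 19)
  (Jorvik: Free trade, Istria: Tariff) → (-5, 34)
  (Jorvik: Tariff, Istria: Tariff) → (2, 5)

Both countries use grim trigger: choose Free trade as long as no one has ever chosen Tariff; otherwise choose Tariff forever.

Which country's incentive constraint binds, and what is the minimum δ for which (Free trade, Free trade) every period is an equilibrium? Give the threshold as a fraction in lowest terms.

Jorvik; δ ≥ 11/16

For Jorvik: deviation gain 18−7 = 11, per-period punishment loss 7−2 = 5. IC gives δ ≥ 11/16.
For Istria: gain 15, loss 14 per period, so δ ≥ 15/29.
The tighter constraint is Jorvik's, so cooperation needs δ ≥ 11/16.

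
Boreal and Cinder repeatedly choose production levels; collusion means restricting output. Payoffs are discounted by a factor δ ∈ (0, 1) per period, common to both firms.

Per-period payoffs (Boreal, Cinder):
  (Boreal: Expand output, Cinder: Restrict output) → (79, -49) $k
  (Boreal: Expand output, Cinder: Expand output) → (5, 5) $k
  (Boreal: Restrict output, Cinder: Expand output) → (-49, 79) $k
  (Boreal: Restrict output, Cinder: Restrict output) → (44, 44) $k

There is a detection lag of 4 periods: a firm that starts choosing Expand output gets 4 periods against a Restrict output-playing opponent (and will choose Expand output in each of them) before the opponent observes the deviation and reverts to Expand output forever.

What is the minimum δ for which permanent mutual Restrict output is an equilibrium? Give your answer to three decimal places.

Deviating for the 4 undetected periods gains 79−44 = 35 per period over cooperation, then loses 44−5 = 39 per period forever once punishment starts.
Gain: 35(1 + δ + … + δ^3); loss: 39·δ^4/(1−δ).
No profitable deviation ⇔ 35(1−δ^4) ≤ 39·δ^4, i.e. δ^4 ≥ 35/(35+39) = 35/74.
Hence δ ≥ (35/74)^(1/4) ≈ 0.829.

0.829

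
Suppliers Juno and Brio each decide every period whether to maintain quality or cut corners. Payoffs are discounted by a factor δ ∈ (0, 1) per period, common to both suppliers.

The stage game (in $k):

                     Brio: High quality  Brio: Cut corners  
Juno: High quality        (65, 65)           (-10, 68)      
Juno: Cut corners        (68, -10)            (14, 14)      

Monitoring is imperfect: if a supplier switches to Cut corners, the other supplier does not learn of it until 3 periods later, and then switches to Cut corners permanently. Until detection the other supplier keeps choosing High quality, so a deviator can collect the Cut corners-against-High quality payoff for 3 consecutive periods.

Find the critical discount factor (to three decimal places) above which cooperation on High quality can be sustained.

A deviator earns 68 for 3 periods, then 14 forever; cooperating earns 65 forever. Multiplying the IC by (1−δ):
65 ≥ 68(1−δ^3) + 14δ^3, so 54·δ^3 ≥ 3 and δ^3 ≥ 1/18.
δ ≥ (1/18)^(1/3) ≈ 0.382.

0.382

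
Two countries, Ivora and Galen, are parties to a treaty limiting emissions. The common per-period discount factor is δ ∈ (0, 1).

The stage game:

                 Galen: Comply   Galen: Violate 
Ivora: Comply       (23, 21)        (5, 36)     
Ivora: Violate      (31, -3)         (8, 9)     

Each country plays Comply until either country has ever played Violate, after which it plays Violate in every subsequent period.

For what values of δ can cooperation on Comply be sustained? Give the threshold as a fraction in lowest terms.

Ivora: cooperation gives 23 each period; deviation gives 31 once then 8 forever.
  23/(1−δ) ≥ 31 + 8δ/(1−δ) ⇒ δ ≥ 8/23.
Galen: cooperation gives 21 each period; deviation gives 36 once then 9 forever.
  δ ≥ 15/27 = 5/9.
Both must hold, so the binding constraint is Galen's: δ ≥ 5/9.

5/9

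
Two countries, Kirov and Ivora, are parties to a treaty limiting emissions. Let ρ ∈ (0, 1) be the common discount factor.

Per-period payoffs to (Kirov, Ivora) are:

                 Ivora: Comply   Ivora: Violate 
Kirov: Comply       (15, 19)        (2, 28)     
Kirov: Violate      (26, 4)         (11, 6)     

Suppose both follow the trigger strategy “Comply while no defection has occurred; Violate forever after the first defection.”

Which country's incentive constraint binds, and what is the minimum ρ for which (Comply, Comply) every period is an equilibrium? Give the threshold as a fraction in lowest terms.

Kirov's threshold: (26−15)/(26−11) = 11/15.
Ivora's threshold: (28−19)/(28−6) = 9/22.
11/15 > 9/22, so Kirov binds and ρ* = 11/15.

Kirov; ρ ≥ 11/15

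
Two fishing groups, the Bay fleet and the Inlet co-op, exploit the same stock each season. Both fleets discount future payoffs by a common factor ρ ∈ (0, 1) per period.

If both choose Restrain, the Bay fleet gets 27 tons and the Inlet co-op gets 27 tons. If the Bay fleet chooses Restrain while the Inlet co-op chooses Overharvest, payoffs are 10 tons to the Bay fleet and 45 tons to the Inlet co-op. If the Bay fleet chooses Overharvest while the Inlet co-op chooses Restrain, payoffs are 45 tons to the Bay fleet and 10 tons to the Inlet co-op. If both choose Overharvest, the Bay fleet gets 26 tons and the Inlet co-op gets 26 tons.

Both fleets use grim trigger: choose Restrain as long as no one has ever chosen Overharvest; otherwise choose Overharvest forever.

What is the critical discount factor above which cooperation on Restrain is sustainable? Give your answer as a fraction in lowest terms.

Cooperation forever yields 27 each period: 27/(1−ρ).
Deviating yields 45 once, then 26 forever: 45 + 26ρ/(1−ρ).
No profitable deviation requires 27/(1−ρ) ≥ 45 + 26ρ/(1−ρ).
Multiplying by (1−ρ): 27 ≥ 45(1−ρ) + 26ρ = 45 − 19ρ.
So 19ρ ≥ 18, i.e. ρ ≥ 18/19.

18/19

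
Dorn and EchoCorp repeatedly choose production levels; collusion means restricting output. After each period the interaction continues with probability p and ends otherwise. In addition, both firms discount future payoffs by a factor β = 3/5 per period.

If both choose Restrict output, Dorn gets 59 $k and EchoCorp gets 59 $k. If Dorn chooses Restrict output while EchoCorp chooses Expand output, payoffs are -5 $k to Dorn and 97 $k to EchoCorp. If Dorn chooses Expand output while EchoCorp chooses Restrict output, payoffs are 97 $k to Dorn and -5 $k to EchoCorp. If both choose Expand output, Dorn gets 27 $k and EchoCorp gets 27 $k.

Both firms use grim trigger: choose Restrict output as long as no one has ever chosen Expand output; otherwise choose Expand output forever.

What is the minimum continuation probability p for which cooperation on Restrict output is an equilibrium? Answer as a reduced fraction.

Expected continuation weight on next period's payoff is β·p = 3/5·p, which plays the role of the discount factor.
Cooperation requires 3/5·p ≥ (97−59)/(97−27) = 19/35, hence p ≥ 19/21.

19/21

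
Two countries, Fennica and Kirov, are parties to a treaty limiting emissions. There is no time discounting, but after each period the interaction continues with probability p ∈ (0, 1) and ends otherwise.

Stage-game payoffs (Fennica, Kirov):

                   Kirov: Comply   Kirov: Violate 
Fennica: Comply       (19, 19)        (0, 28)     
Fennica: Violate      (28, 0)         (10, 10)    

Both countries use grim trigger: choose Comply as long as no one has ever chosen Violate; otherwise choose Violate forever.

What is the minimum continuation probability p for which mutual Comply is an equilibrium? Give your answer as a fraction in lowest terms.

1/2

Expected cooperation value is 19 + p·19 + p²·19 + … = 19/(1−p); deviation gives 28 + p·10/(1−p).
19 ≥ 28(1−p) + 10p ⇒ 18p ≥ 9 ⇒ p ≥ 9/18 = 1/2.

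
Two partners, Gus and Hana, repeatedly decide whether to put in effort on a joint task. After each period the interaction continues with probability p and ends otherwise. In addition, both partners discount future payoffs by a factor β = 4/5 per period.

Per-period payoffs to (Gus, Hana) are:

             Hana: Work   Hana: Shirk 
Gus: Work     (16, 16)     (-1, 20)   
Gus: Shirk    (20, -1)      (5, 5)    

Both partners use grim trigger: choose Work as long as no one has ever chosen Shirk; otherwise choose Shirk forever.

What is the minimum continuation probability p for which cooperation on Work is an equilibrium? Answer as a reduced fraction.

With continuation probability p and discount β, the effective per-period discount factor is βp.
Grim-trigger IC: βp ≥ (20−16)/(20−5) = 4/15.
So p ≥ (4/15)/(4/5) = 1/3.

1/3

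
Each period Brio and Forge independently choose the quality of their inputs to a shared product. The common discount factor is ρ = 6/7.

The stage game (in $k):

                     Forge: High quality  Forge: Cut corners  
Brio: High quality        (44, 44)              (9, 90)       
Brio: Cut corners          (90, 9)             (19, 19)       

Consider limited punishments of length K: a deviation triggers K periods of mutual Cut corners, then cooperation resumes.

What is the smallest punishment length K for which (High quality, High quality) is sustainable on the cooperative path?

3

IC: ρ(1−ρ^K)/(1−ρ) ≥ (90−44)/(44−19) = 46/25.
With ρ = 6/7: need 1 − ρ^K ≥ 46/25·(1−6/7)/(6/7), i.e. ρ^K ≤ 0.6933.
Since (6/7)^2 = 0.7347 and (6/7)^3 = 0.6297, the smallest such K is 3.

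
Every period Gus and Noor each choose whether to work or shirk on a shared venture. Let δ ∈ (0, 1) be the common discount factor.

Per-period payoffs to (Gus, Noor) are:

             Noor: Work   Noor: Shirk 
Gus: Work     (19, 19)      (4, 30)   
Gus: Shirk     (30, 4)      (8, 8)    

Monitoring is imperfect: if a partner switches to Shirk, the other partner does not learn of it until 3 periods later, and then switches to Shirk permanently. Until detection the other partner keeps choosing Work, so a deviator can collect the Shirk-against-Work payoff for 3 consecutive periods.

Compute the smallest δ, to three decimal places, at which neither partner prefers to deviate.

The best deviation is to choose Shirk for all 3 undetected periods, earning 30 each, then 8 forever once detected.
Deviation value: 30(1−δ^3)/(1−δ) + 8δ^3/(1−δ); cooperation value: 19/(1−δ).
IC: 19 ≥ 30(1−δ^3) + 8δ^3 = 30 − 22δ^3.
So δ^3 ≥ 11/22 = 1/2, giving δ ≥ (1/2)^(1/3) ≈ 0.794.

0.794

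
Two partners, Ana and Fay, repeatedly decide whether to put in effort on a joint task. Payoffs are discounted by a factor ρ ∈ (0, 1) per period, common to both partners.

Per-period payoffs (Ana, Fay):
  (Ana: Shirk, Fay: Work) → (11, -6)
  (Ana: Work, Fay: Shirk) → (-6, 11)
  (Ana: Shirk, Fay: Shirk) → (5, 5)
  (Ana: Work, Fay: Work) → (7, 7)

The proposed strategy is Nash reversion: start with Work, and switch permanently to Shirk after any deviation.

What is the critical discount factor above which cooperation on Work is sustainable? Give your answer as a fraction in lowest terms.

2/3

Cooperation forever yields 7 each period: 7/(1−ρ).
Deviating yields 11 once, then 5 forever: 11 + 5ρ/(1−ρ).
No profitable deviation requires 7/(1−ρ) ≥ 11 + 5ρ/(1−ρ).
Multiplying by (1−ρ): 7 ≥ 11(1−ρ) + 5ρ = 11 − 6ρ.
So 6ρ ≥ 4, i.e. ρ ≥ 4/6 = 2/3.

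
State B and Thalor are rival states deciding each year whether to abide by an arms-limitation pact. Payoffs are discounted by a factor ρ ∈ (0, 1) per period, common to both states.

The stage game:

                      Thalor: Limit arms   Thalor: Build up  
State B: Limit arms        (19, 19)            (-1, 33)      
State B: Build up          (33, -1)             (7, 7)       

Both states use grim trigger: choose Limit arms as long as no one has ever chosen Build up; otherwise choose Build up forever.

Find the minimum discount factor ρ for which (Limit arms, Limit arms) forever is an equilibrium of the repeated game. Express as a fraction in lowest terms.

7/13

19/(1−ρ) ≥ 33 + 7ρ/(1−ρ)
19 ≥ 33 − 26ρ
ρ ≥ 14/26 = 7/13.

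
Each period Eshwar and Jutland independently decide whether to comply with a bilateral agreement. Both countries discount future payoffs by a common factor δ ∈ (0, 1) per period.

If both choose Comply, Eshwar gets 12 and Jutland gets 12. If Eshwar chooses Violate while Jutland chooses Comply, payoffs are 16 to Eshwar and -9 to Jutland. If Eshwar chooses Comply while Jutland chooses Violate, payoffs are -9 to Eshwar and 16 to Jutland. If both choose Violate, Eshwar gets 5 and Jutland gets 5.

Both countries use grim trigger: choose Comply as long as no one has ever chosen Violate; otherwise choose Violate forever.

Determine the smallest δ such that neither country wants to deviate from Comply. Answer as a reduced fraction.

4/11

One-period gain from deviating is 16 − 12 = 4. The loss is 12 − 5 = 7 in every subsequent period, with present value 7·δ/(1−δ).
Deviation is unprofitable when 7·δ/(1−δ) ≥ 4, i.e. δ/(1−δ) ≥ 4/7.
Equivalently δ ≥ 4/(4+7) = 4/11.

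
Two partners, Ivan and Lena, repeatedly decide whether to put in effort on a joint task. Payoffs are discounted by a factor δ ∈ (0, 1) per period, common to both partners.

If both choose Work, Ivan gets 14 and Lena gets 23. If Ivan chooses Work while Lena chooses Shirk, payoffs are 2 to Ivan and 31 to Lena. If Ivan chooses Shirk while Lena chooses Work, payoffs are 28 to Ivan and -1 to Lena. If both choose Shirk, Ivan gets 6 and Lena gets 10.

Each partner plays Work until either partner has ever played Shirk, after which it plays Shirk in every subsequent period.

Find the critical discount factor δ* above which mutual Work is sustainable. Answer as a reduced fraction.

7/11

Ivan's threshold: (28−14)/(28−6) = 7/11.
Lena's threshold: (31−23)/(31−10) = 8/21.
7/11 > 8/21, so Ivan binds and δ* = 7/11.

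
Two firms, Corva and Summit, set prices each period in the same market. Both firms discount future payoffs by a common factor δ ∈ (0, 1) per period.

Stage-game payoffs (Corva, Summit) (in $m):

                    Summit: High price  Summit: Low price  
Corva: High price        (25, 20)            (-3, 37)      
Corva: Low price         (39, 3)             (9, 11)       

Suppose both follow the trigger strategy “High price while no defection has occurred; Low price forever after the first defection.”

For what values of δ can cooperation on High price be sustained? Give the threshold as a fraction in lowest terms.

17/26

Corva's threshold: (39−25)/(39−9) = 7/15.
Summit's threshold: (37−20)/(37−11) = 17/26.
7/15 < 17/26, so Summit binds and δ* = 17/26.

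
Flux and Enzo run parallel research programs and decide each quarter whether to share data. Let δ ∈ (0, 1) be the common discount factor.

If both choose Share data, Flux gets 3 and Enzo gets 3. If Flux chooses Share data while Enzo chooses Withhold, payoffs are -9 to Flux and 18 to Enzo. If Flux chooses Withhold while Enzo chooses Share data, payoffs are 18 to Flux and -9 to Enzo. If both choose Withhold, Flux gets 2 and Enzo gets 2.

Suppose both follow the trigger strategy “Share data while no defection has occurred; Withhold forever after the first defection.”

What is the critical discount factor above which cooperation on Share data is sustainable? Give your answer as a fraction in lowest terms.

15/16

Cooperation forever yields 3 each period: 3/(1−δ).
Deviating yields 18 once, then 2 forever: 18 + 2δ/(1−δ).
No profitable deviation requires 3/(1−δ) ≥ 18 + 2δ/(1−δ).
Multiplying by (1−δ): 3 ≥ 18(1−δ) + 2δ = 18 − 16δ.
So 16δ ≥ 15, i.e. δ ≥ 15/16.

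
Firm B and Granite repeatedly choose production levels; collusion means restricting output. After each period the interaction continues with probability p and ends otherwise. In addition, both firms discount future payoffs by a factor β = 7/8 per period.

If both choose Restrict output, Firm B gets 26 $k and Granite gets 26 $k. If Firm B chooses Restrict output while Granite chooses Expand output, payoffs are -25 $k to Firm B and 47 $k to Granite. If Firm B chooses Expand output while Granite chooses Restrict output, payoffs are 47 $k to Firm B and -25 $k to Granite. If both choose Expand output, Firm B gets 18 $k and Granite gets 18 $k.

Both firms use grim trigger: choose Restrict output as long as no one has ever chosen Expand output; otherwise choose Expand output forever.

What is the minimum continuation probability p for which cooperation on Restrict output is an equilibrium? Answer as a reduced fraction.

24/29

Expected continuation weight on next period's payoff is β·p = 7/8·p, which plays the role of the discount factor.
Cooperation requires 7/8·p ≥ (47−26)/(47−18) = 21/29, hence p ≥ 24/29.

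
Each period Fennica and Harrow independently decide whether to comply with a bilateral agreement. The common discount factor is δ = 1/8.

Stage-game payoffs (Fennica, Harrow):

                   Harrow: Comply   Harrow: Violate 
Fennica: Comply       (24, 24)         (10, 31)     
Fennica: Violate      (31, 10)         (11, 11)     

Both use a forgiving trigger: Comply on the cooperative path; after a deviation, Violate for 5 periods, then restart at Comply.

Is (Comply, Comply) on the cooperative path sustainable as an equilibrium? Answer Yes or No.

No

A one-shot deviation gives 31 now, then 11 for 5 periods, then back to 24.
Gain from deviating: (31−24) today; loss: (24−11) in each of the next 5 periods.
No-deviation condition: (24−11)(δ+…+δ^5) ≥ 31−24, i.e. δ+…+δ^5 ≥ 7/13.
At δ = 1/8: δ+…+δ^5 = 0.1429 < 0.5385.
So cooperation is not sustainable.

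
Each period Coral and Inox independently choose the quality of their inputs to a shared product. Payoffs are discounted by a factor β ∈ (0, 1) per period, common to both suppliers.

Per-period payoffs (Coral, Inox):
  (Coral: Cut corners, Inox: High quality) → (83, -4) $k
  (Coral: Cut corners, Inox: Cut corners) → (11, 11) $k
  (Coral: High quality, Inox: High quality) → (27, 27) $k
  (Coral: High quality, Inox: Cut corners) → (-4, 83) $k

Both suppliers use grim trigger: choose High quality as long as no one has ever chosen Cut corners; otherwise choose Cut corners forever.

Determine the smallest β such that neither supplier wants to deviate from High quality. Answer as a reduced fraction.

7/9

Cooperation forever yields 27 each period: 27/(1−β).
Deviating yields 83 once, then 11 forever: 83 + 11β/(1−β).
No profitable deviation requires 27/(1−β) ≥ 83 + 11β/(1−β).
Multiplying by (1−β): 27 ≥ 83(1−β) + 11β = 83 − 72β.
So 72β ≥ 56, i.e. β ≥ 56/72 = 7/9.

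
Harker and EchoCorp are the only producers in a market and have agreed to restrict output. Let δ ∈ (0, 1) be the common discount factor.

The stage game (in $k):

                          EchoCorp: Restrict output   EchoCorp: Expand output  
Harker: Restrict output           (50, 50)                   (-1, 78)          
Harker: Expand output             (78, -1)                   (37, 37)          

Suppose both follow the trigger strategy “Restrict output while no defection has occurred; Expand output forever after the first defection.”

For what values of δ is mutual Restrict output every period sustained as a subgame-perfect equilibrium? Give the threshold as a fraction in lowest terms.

Cooperation forever yields 50 each period: 50/(1−δ).
Deviating yields 78 once, then 37 forever: 78 + 37δ/(1−δ).
No profitable deviation requires 50/(1−δ) ≥ 78 + 37δ/(1−δ).
Multiplying by (1−δ): 50 ≥ 78(1−δ) + 37δ = 78 − 41δ.
So 41δ ≥ 28, i.e. δ ≥ 28/41.

28/41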